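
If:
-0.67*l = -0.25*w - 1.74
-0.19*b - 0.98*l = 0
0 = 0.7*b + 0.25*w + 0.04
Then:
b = 2.98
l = -0.58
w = -8.51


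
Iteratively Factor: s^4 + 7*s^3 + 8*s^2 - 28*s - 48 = (s + 3)*(s^3 + 4*s^2 - 4*s - 16) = (s - 2)*(s + 3)*(s^2 + 6*s + 8) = (s - 2)*(s + 3)*(s + 4)*(s + 2)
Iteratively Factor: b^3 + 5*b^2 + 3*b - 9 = (b + 3)*(b^2 + 2*b - 3) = (b + 3)^2*(b - 1)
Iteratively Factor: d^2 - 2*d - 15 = (d + 3)*(d - 5)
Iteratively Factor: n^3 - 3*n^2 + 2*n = (n)*(n^2 - 3*n + 2) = n*(n - 2)*(n - 1)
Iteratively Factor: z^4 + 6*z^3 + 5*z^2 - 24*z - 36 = (z - 2)*(z^3 + 8*z^2 + 21*z + 18) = (z - 2)*(z + 3)*(z^2 + 5*z + 6) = (z - 2)*(z + 3)^2*(z + 2)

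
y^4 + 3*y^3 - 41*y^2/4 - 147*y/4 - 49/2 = (y - 7/2)*(y + 1)*(y + 2)*(y + 7/2)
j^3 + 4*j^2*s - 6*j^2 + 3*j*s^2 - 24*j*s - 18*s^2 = (j - 6)*(j + s)*(j + 3*s)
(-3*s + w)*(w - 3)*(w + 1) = -3*s*w^2 + 6*s*w + 9*s + w^3 - 2*w^2 - 3*w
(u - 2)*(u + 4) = u^2 + 2*u - 8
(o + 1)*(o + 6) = o^2 + 7*o + 6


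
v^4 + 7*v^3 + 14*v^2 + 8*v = v*(v + 1)*(v + 2)*(v + 4)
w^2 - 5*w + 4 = (w - 4)*(w - 1)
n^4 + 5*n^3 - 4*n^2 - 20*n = n*(n - 2)*(n + 2)*(n + 5)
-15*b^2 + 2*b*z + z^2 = (-3*b + z)*(5*b + z)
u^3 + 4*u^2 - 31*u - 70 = (u - 5)*(u + 2)*(u + 7)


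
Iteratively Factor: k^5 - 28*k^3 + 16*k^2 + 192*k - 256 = (k - 2)*(k^4 + 2*k^3 - 24*k^2 - 32*k + 128) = (k - 2)^2*(k^3 + 4*k^2 - 16*k - 64) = (k - 4)*(k - 2)^2*(k^2 + 8*k + 16) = (k - 4)*(k - 2)^2*(k + 4)*(k + 4)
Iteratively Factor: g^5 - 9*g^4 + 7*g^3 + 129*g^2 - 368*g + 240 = (g - 3)*(g^4 - 6*g^3 - 11*g^2 + 96*g - 80) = (g - 5)*(g - 3)*(g^3 - g^2 - 16*g + 16) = (g - 5)*(g - 3)*(g + 4)*(g^2 - 5*g + 4) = (g - 5)*(g - 3)*(g - 1)*(g + 4)*(g - 4)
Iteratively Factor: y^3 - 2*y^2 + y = (y)*(y^2 - 2*y + 1) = y*(y - 1)*(y - 1)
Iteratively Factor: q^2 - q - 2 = (q + 1)*(q - 2)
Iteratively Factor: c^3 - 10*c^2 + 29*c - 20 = (c - 5)*(c^2 - 5*c + 4) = (c - 5)*(c - 1)*(c - 4)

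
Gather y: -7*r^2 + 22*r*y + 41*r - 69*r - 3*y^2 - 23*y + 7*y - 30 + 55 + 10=-7*r^2 - 28*r - 3*y^2 + y*(22*r - 16) + 35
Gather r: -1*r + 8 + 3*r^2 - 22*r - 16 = 3*r^2 - 23*r - 8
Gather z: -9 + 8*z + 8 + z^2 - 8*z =z^2 - 1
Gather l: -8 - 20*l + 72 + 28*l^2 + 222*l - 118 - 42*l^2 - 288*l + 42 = -14*l^2 - 86*l - 12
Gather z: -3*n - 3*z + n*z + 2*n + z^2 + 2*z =-n + z^2 + z*(n - 1)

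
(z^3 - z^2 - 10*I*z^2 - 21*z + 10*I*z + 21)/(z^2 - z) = z - 10*I - 21/z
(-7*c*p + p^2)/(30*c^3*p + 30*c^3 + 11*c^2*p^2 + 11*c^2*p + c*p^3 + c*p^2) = p*(-7*c + p)/(c*(30*c^2*p + 30*c^2 + 11*c*p^2 + 11*c*p + p^3 + p^2))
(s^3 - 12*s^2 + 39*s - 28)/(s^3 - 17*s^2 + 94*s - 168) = (s - 1)/(s - 6)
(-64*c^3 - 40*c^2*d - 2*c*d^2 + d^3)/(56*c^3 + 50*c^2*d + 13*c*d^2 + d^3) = (-8*c + d)/(7*c + d)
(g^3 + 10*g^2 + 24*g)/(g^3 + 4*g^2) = (g + 6)/g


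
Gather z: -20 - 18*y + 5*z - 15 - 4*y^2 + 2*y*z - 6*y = -4*y^2 - 24*y + z*(2*y + 5) - 35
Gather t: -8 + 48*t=48*t - 8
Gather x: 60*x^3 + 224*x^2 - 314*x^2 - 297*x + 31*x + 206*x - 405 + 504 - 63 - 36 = 60*x^3 - 90*x^2 - 60*x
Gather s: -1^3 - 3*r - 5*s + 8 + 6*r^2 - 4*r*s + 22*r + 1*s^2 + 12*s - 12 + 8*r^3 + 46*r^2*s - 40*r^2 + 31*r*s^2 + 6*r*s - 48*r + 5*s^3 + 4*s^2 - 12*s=8*r^3 - 34*r^2 - 29*r + 5*s^3 + s^2*(31*r + 5) + s*(46*r^2 + 2*r - 5) - 5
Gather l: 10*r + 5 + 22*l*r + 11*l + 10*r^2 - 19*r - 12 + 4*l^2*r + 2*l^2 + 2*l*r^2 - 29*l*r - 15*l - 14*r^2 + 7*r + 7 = l^2*(4*r + 2) + l*(2*r^2 - 7*r - 4) - 4*r^2 - 2*r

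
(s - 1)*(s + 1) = s^2 - 1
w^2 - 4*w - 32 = (w - 8)*(w + 4)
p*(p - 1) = p^2 - p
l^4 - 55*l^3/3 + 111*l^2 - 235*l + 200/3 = (l - 8)*(l - 5)^2*(l - 1/3)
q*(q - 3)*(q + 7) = q^3 + 4*q^2 - 21*q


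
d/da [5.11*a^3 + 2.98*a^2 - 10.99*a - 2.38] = 15.33*a^2 + 5.96*a - 10.99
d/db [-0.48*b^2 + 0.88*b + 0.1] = 0.88 - 0.96*b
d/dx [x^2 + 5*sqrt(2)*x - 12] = 2*x + 5*sqrt(2)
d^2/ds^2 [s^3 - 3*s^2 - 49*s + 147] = 6*s - 6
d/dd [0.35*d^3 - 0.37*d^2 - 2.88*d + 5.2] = 1.05*d^2 - 0.74*d - 2.88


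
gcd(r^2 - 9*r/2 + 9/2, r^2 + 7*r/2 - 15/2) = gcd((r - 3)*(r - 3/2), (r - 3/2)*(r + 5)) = r - 3/2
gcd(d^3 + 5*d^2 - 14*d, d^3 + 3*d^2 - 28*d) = d^2 + 7*d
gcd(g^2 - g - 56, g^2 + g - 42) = g + 7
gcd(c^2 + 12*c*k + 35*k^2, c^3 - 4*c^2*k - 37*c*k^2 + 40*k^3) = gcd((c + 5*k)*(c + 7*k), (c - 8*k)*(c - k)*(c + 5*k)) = c + 5*k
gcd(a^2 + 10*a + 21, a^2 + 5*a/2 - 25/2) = 1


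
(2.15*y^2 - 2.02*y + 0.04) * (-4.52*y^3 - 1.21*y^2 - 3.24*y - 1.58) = -9.718*y^5 + 6.5289*y^4 - 4.7026*y^3 + 3.0994*y^2 + 3.062*y - 0.0632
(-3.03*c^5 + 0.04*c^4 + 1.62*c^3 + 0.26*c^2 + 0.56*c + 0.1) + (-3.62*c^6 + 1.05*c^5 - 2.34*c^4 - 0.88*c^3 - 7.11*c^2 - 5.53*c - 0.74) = -3.62*c^6 - 1.98*c^5 - 2.3*c^4 + 0.74*c^3 - 6.85*c^2 - 4.97*c - 0.64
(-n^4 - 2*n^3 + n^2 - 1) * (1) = -n^4 - 2*n^3 + n^2 - 1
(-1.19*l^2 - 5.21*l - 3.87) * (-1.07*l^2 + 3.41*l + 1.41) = 1.2733*l^4 + 1.5168*l^3 - 15.3031*l^2 - 20.5428*l - 5.4567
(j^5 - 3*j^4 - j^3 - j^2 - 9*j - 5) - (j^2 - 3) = j^5 - 3*j^4 - j^3 - 2*j^2 - 9*j - 2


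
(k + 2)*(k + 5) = k^2 + 7*k + 10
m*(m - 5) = m^2 - 5*m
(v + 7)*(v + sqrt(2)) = v^2 + sqrt(2)*v + 7*v + 7*sqrt(2)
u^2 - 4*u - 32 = (u - 8)*(u + 4)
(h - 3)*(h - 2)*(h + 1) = h^3 - 4*h^2 + h + 6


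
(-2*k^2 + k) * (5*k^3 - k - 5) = -10*k^5 + 5*k^4 + 2*k^3 + 9*k^2 - 5*k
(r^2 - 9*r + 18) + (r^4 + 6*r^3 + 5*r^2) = r^4 + 6*r^3 + 6*r^2 - 9*r + 18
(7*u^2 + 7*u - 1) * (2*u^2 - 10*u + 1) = 14*u^4 - 56*u^3 - 65*u^2 + 17*u - 1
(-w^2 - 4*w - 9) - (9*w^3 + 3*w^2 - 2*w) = -9*w^3 - 4*w^2 - 2*w - 9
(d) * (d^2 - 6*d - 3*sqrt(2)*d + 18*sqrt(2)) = d^3 - 6*d^2 - 3*sqrt(2)*d^2 + 18*sqrt(2)*d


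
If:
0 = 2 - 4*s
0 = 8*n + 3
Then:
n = -3/8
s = 1/2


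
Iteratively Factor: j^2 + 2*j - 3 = (j + 3)*(j - 1)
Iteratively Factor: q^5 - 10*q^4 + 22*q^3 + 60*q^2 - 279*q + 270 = (q - 3)*(q^4 - 7*q^3 + q^2 + 63*q - 90) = (q - 5)*(q - 3)*(q^3 - 2*q^2 - 9*q + 18) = (q - 5)*(q - 3)*(q - 2)*(q^2 - 9) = (q - 5)*(q - 3)*(q - 2)*(q + 3)*(q - 3)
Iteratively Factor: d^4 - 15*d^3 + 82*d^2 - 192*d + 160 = (d - 4)*(d^3 - 11*d^2 + 38*d - 40) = (d - 4)*(d - 2)*(d^2 - 9*d + 20) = (d - 5)*(d - 4)*(d - 2)*(d - 4)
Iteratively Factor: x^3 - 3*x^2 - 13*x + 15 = (x - 5)*(x^2 + 2*x - 3) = (x - 5)*(x + 3)*(x - 1)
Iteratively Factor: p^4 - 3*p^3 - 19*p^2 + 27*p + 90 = (p - 5)*(p^3 + 2*p^2 - 9*p - 18) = (p - 5)*(p + 3)*(p^2 - p - 6) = (p - 5)*(p - 3)*(p + 3)*(p + 2)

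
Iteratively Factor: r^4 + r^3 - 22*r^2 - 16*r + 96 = (r - 2)*(r^3 + 3*r^2 - 16*r - 48) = (r - 2)*(r + 3)*(r^2 - 16) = (r - 2)*(r + 3)*(r + 4)*(r - 4)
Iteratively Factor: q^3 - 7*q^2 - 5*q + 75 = (q - 5)*(q^2 - 2*q - 15) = (q - 5)^2*(q + 3)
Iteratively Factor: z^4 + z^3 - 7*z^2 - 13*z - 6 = (z + 1)*(z^3 - 7*z - 6) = (z + 1)^2*(z^2 - z - 6) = (z + 1)^2*(z + 2)*(z - 3)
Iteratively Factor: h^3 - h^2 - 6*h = (h - 3)*(h^2 + 2*h) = h*(h - 3)*(h + 2)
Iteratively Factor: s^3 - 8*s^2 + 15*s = (s - 3)*(s^2 - 5*s) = (s - 5)*(s - 3)*(s)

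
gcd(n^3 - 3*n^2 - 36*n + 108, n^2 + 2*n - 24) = n + 6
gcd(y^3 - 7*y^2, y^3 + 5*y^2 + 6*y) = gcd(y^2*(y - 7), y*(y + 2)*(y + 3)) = y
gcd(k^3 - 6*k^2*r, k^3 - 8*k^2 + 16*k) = k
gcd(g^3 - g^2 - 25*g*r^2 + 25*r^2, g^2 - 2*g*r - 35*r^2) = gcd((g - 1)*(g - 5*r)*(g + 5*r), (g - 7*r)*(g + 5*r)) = g + 5*r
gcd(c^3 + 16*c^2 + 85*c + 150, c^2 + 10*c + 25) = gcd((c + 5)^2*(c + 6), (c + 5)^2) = c^2 + 10*c + 25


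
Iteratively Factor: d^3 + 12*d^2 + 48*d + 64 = (d + 4)*(d^2 + 8*d + 16) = (d + 4)^2*(d + 4)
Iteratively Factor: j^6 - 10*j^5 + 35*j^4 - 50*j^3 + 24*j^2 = (j - 1)*(j^5 - 9*j^4 + 26*j^3 - 24*j^2) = (j - 3)*(j - 1)*(j^4 - 6*j^3 + 8*j^2) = (j - 3)*(j - 2)*(j - 1)*(j^3 - 4*j^2) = (j - 4)*(j - 3)*(j - 2)*(j - 1)*(j^2) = j*(j - 4)*(j - 3)*(j - 2)*(j - 1)*(j)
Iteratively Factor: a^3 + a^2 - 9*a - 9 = (a + 1)*(a^2 - 9) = (a + 1)*(a + 3)*(a - 3)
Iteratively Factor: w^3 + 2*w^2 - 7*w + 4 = (w + 4)*(w^2 - 2*w + 1) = (w - 1)*(w + 4)*(w - 1)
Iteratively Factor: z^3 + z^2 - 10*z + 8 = (z - 2)*(z^2 + 3*z - 4) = (z - 2)*(z + 4)*(z - 1)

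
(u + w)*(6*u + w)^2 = 36*u^3 + 48*u^2*w + 13*u*w^2 + w^3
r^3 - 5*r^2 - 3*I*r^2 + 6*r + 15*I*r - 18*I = (r - 3)*(r - 2)*(r - 3*I)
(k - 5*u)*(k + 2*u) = k^2 - 3*k*u - 10*u^2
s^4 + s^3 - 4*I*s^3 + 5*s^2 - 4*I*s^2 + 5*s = s*(s + 1)*(s - 5*I)*(s + I)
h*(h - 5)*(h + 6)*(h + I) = h^4 + h^3 + I*h^3 - 30*h^2 + I*h^2 - 30*I*h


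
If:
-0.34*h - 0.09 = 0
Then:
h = -0.26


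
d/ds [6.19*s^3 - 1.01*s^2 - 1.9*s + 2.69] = 18.57*s^2 - 2.02*s - 1.9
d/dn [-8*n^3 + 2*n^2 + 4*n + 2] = -24*n^2 + 4*n + 4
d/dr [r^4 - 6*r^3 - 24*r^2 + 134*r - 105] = 4*r^3 - 18*r^2 - 48*r + 134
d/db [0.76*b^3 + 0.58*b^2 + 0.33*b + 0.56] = 2.28*b^2 + 1.16*b + 0.33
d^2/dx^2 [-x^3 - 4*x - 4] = -6*x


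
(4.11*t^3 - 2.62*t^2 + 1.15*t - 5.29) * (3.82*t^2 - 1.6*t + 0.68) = 15.7002*t^5 - 16.5844*t^4 + 11.3798*t^3 - 23.8294*t^2 + 9.246*t - 3.5972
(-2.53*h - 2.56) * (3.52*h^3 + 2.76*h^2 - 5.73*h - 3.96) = -8.9056*h^4 - 15.994*h^3 + 7.4313*h^2 + 24.6876*h + 10.1376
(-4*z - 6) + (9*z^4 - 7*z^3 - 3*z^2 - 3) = 9*z^4 - 7*z^3 - 3*z^2 - 4*z - 9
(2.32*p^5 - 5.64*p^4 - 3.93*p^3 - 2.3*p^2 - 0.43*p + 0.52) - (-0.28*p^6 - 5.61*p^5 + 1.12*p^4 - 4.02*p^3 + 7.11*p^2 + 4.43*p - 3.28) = 0.28*p^6 + 7.93*p^5 - 6.76*p^4 + 0.0899999999999994*p^3 - 9.41*p^2 - 4.86*p + 3.8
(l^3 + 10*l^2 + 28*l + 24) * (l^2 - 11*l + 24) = l^5 - l^4 - 58*l^3 - 44*l^2 + 408*l + 576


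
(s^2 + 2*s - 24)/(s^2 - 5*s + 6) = (s^2 + 2*s - 24)/(s^2 - 5*s + 6)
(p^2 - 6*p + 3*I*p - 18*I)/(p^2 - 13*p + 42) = (p + 3*I)/(p - 7)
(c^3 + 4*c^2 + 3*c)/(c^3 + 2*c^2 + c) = (c + 3)/(c + 1)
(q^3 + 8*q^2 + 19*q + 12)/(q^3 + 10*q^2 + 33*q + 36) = (q + 1)/(q + 3)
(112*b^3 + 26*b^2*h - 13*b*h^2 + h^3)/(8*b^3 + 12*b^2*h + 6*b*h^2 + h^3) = (56*b^2 - 15*b*h + h^2)/(4*b^2 + 4*b*h + h^2)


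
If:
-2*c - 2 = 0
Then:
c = -1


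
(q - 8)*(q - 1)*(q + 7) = q^3 - 2*q^2 - 55*q + 56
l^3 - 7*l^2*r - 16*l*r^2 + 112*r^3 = (l - 7*r)*(l - 4*r)*(l + 4*r)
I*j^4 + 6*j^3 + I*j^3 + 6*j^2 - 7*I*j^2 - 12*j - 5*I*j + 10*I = (j + 2)*(j - 5*I)*(j - I)*(I*j - I)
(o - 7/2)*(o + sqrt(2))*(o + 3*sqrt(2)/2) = o^3 - 7*o^2/2 + 5*sqrt(2)*o^2/2 - 35*sqrt(2)*o/4 + 3*o - 21/2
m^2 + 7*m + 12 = (m + 3)*(m + 4)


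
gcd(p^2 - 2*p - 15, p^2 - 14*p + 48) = 1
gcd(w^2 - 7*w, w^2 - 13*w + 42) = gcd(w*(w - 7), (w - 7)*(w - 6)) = w - 7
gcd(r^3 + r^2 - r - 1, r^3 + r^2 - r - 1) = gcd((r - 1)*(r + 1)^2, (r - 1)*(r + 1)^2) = r^3 + r^2 - r - 1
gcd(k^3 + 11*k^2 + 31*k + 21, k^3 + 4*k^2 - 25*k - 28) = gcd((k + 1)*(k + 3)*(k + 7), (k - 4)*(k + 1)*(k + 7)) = k^2 + 8*k + 7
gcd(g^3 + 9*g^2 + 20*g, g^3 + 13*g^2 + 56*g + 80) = g^2 + 9*g + 20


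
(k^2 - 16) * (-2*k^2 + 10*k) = -2*k^4 + 10*k^3 + 32*k^2 - 160*k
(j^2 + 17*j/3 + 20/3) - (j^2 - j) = 20*j/3 + 20/3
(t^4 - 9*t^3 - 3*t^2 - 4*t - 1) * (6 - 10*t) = -10*t^5 + 96*t^4 - 24*t^3 + 22*t^2 - 14*t - 6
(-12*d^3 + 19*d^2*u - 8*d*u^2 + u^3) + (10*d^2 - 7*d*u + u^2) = -12*d^3 + 19*d^2*u + 10*d^2 - 8*d*u^2 - 7*d*u + u^3 + u^2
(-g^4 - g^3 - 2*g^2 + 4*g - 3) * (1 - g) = g^5 + g^3 - 6*g^2 + 7*g - 3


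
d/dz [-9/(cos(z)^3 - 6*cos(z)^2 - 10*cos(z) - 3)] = 9*(-3*cos(z)^2 + 12*cos(z) + 10)*sin(z)/((cos(z) + 1)^2*(sin(z)^2 + 7*cos(z) + 2)^2)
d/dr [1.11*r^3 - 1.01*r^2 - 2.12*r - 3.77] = 3.33*r^2 - 2.02*r - 2.12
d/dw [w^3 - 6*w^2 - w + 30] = 3*w^2 - 12*w - 1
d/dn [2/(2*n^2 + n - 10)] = 2*(-4*n - 1)/(2*n^2 + n - 10)^2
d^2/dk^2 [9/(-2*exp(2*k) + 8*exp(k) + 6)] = 18*(-(1 - exp(k))*(-exp(2*k) + 4*exp(k) + 3) + 2*(exp(k) - 2)^2*exp(k))*exp(k)/(-exp(2*k) + 4*exp(k) + 3)^3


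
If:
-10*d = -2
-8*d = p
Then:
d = 1/5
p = -8/5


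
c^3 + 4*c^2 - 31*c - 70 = (c - 5)*(c + 2)*(c + 7)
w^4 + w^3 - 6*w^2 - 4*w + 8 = (w - 2)*(w - 1)*(w + 2)^2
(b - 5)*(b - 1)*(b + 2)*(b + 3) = b^4 - b^3 - 19*b^2 - 11*b + 30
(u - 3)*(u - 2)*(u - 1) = u^3 - 6*u^2 + 11*u - 6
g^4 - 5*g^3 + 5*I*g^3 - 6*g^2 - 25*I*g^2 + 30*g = g*(g - 5)*(g + 2*I)*(g + 3*I)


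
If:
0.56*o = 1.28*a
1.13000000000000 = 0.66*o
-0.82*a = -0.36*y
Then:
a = 0.75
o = 1.71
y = 1.71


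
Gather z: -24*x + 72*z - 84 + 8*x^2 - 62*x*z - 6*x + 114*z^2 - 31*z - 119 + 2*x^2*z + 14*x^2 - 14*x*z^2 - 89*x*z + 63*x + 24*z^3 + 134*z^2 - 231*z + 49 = 22*x^2 + 33*x + 24*z^3 + z^2*(248 - 14*x) + z*(2*x^2 - 151*x - 190) - 154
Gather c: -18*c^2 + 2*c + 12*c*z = -18*c^2 + c*(12*z + 2)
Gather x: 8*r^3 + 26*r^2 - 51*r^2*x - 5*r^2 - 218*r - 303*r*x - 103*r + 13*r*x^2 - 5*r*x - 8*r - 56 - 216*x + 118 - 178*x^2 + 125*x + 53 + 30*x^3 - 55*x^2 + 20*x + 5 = 8*r^3 + 21*r^2 - 329*r + 30*x^3 + x^2*(13*r - 233) + x*(-51*r^2 - 308*r - 71) + 120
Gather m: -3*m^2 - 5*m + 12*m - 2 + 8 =-3*m^2 + 7*m + 6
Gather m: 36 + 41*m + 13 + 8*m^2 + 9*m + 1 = 8*m^2 + 50*m + 50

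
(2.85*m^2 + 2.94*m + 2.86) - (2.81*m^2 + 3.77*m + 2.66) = 0.04*m^2 - 0.83*m + 0.2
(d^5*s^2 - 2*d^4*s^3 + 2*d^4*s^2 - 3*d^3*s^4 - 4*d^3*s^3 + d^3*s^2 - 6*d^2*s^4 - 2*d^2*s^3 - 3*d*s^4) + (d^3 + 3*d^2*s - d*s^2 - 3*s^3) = d^5*s^2 - 2*d^4*s^3 + 2*d^4*s^2 - 3*d^3*s^4 - 4*d^3*s^3 + d^3*s^2 + d^3 - 6*d^2*s^4 - 2*d^2*s^3 + 3*d^2*s - 3*d*s^4 - d*s^2 - 3*s^3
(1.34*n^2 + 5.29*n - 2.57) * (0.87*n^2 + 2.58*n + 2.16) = 1.1658*n^4 + 8.0595*n^3 + 14.3067*n^2 + 4.7958*n - 5.5512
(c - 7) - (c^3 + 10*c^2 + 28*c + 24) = -c^3 - 10*c^2 - 27*c - 31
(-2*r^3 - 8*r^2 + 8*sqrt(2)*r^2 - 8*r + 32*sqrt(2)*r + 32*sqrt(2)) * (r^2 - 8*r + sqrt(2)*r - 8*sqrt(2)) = -2*r^5 + 8*r^4 + 6*sqrt(2)*r^4 - 24*sqrt(2)*r^3 + 72*r^3 - 168*sqrt(2)*r^2 - 448*r - 192*sqrt(2)*r - 512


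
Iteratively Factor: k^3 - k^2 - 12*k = (k + 3)*(k^2 - 4*k) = k*(k + 3)*(k - 4)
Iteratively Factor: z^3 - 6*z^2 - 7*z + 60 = (z - 4)*(z^2 - 2*z - 15) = (z - 4)*(z + 3)*(z - 5)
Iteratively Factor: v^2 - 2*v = (v - 2)*(v)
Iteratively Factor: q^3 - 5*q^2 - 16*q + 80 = (q + 4)*(q^2 - 9*q + 20) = (q - 4)*(q + 4)*(q - 5)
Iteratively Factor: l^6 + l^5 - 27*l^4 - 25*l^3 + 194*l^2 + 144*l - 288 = (l + 4)*(l^5 - 3*l^4 - 15*l^3 + 35*l^2 + 54*l - 72) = (l + 2)*(l + 4)*(l^4 - 5*l^3 - 5*l^2 + 45*l - 36) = (l - 1)*(l + 2)*(l + 4)*(l^3 - 4*l^2 - 9*l + 36) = (l - 3)*(l - 1)*(l + 2)*(l + 4)*(l^2 - l - 12) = (l - 3)*(l - 1)*(l + 2)*(l + 3)*(l + 4)*(l - 4)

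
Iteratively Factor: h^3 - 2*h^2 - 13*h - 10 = (h + 1)*(h^2 - 3*h - 10) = (h + 1)*(h + 2)*(h - 5)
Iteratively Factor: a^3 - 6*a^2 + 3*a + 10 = (a - 5)*(a^2 - a - 2) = (a - 5)*(a - 2)*(a + 1)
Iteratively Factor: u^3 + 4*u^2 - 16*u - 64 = (u + 4)*(u^2 - 16) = (u - 4)*(u + 4)*(u + 4)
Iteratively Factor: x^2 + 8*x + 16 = (x + 4)*(x + 4)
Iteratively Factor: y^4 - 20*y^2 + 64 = (y - 4)*(y^3 + 4*y^2 - 4*y - 16) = (y - 4)*(y - 2)*(y^2 + 6*y + 8) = (y - 4)*(y - 2)*(y + 2)*(y + 4)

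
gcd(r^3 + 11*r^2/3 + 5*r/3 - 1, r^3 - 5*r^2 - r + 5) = r + 1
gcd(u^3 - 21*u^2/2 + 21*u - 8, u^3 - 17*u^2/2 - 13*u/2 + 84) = u - 8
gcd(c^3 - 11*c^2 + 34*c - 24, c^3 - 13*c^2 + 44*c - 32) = c^2 - 5*c + 4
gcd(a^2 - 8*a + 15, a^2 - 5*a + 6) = a - 3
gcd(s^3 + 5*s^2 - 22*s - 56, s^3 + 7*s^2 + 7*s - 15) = 1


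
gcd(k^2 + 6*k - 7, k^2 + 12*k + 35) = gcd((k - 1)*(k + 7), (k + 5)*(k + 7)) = k + 7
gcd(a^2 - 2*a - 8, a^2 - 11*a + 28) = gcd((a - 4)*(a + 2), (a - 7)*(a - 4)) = a - 4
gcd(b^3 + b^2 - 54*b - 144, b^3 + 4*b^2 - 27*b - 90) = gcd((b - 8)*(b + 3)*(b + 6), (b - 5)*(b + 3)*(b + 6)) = b^2 + 9*b + 18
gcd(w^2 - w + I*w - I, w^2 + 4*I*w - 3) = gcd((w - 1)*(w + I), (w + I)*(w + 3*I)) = w + I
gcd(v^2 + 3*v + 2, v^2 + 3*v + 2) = v^2 + 3*v + 2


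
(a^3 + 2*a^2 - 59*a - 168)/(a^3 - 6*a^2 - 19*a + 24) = (a + 7)/(a - 1)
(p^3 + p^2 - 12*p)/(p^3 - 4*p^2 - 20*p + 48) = p*(p - 3)/(p^2 - 8*p + 12)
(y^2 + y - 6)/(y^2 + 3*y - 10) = (y + 3)/(y + 5)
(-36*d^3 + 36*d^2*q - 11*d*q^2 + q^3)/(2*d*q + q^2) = (-36*d^3 + 36*d^2*q - 11*d*q^2 + q^3)/(q*(2*d + q))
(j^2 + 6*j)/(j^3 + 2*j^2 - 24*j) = 1/(j - 4)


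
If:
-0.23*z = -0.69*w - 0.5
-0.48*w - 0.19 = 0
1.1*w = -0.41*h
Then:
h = 1.06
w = -0.40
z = 0.99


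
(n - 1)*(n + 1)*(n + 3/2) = n^3 + 3*n^2/2 - n - 3/2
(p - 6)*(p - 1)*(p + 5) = p^3 - 2*p^2 - 29*p + 30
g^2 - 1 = (g - 1)*(g + 1)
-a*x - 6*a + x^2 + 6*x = (-a + x)*(x + 6)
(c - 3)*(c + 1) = c^2 - 2*c - 3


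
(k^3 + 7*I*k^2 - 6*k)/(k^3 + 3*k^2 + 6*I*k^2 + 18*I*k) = (k + I)/(k + 3)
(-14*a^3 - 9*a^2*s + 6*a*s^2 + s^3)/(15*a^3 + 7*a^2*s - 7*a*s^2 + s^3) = (-14*a^2 + 5*a*s + s^2)/(15*a^2 - 8*a*s + s^2)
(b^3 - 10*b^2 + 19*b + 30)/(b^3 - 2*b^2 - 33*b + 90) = (b^2 - 5*b - 6)/(b^2 + 3*b - 18)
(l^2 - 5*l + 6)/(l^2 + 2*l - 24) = (l^2 - 5*l + 6)/(l^2 + 2*l - 24)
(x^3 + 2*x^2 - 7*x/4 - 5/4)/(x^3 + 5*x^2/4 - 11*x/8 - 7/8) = 2*(2*x + 5)/(4*x + 7)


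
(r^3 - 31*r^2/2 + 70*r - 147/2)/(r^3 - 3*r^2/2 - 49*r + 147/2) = (r - 7)/(r + 7)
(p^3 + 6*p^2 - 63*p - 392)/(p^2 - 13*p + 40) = (p^2 + 14*p + 49)/(p - 5)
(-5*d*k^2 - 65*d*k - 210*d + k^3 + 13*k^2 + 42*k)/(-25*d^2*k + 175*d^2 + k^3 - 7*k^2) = (k^2 + 13*k + 42)/(5*d*k - 35*d + k^2 - 7*k)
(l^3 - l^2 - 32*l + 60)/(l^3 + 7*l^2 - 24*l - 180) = (l - 2)/(l + 6)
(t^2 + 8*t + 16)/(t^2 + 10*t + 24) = (t + 4)/(t + 6)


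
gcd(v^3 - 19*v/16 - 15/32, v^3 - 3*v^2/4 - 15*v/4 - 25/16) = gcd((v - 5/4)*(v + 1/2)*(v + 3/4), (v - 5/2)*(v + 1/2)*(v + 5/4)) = v + 1/2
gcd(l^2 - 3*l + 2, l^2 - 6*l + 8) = l - 2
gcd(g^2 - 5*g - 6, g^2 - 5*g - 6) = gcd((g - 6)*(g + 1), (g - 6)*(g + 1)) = g^2 - 5*g - 6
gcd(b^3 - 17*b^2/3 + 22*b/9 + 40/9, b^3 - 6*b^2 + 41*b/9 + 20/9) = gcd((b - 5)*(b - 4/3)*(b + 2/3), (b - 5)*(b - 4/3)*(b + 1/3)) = b^2 - 19*b/3 + 20/3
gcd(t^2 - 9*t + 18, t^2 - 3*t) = t - 3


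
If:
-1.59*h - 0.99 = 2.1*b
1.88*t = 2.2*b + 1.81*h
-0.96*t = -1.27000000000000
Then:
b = -18.96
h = 24.43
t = 1.32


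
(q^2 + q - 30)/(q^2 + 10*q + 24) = (q - 5)/(q + 4)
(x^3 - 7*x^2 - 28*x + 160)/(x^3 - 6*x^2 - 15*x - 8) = (x^2 + x - 20)/(x^2 + 2*x + 1)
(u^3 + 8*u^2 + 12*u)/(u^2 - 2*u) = (u^2 + 8*u + 12)/(u - 2)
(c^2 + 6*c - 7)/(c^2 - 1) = (c + 7)/(c + 1)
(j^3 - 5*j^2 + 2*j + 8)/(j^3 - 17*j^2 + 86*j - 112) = (j^2 - 3*j - 4)/(j^2 - 15*j + 56)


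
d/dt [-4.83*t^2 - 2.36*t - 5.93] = -9.66*t - 2.36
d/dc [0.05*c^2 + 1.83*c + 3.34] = 0.1*c + 1.83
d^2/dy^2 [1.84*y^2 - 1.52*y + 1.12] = 3.68000000000000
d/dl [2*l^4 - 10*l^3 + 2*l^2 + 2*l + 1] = 8*l^3 - 30*l^2 + 4*l + 2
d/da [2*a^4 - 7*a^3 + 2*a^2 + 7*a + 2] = 8*a^3 - 21*a^2 + 4*a + 7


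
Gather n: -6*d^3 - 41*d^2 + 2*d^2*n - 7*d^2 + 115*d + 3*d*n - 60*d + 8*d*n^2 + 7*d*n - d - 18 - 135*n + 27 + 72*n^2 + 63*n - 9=-6*d^3 - 48*d^2 + 54*d + n^2*(8*d + 72) + n*(2*d^2 + 10*d - 72)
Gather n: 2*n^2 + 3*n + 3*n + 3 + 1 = 2*n^2 + 6*n + 4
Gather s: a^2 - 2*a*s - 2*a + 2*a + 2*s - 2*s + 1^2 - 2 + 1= a^2 - 2*a*s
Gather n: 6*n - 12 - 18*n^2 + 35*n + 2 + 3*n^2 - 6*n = -15*n^2 + 35*n - 10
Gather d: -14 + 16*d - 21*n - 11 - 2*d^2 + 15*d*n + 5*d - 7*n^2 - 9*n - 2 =-2*d^2 + d*(15*n + 21) - 7*n^2 - 30*n - 27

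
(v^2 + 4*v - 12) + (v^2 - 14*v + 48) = 2*v^2 - 10*v + 36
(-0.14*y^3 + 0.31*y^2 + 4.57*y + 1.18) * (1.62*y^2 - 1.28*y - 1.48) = -0.2268*y^5 + 0.6814*y^4 + 7.2138*y^3 - 4.3968*y^2 - 8.274*y - 1.7464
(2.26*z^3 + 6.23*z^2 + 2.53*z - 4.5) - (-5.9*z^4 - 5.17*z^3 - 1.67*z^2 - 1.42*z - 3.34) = 5.9*z^4 + 7.43*z^3 + 7.9*z^2 + 3.95*z - 1.16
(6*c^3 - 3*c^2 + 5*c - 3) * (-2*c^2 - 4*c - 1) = -12*c^5 - 18*c^4 - 4*c^3 - 11*c^2 + 7*c + 3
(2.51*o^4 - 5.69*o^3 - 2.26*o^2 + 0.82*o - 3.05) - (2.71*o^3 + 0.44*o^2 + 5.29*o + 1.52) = 2.51*o^4 - 8.4*o^3 - 2.7*o^2 - 4.47*o - 4.57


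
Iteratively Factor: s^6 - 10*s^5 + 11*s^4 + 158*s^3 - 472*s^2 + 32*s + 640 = (s - 5)*(s^5 - 5*s^4 - 14*s^3 + 88*s^2 - 32*s - 128) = (s - 5)*(s - 4)*(s^4 - s^3 - 18*s^2 + 16*s + 32) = (s - 5)*(s - 4)*(s - 2)*(s^3 + s^2 - 16*s - 16) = (s - 5)*(s - 4)^2*(s - 2)*(s^2 + 5*s + 4) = (s - 5)*(s - 4)^2*(s - 2)*(s + 1)*(s + 4)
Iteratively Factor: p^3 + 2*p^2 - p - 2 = (p - 1)*(p^2 + 3*p + 2) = (p - 1)*(p + 2)*(p + 1)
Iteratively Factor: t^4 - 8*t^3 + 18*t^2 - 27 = (t - 3)*(t^3 - 5*t^2 + 3*t + 9) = (t - 3)*(t + 1)*(t^2 - 6*t + 9) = (t - 3)^2*(t + 1)*(t - 3)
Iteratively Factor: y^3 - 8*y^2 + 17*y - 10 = (y - 5)*(y^2 - 3*y + 2) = (y - 5)*(y - 1)*(y - 2)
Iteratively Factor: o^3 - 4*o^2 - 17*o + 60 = (o + 4)*(o^2 - 8*o + 15) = (o - 3)*(o + 4)*(o - 5)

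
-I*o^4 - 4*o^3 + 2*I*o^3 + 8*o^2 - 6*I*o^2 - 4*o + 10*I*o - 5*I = (o - 1)^2*(o - 5*I)*(-I*o + 1)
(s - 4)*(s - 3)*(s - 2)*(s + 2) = s^4 - 7*s^3 + 8*s^2 + 28*s - 48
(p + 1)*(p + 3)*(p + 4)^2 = p^4 + 12*p^3 + 51*p^2 + 88*p + 48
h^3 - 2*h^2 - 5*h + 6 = (h - 3)*(h - 1)*(h + 2)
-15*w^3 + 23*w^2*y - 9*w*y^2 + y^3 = (-5*w + y)*(-3*w + y)*(-w + y)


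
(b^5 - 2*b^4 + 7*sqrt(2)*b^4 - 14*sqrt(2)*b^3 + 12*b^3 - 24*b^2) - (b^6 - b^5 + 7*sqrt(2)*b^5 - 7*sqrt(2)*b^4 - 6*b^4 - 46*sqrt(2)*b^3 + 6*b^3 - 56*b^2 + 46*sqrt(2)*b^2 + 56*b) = -b^6 - 7*sqrt(2)*b^5 + 2*b^5 + 4*b^4 + 14*sqrt(2)*b^4 + 6*b^3 + 32*sqrt(2)*b^3 - 46*sqrt(2)*b^2 + 32*b^2 - 56*b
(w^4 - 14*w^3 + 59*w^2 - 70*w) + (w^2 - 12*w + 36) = w^4 - 14*w^3 + 60*w^2 - 82*w + 36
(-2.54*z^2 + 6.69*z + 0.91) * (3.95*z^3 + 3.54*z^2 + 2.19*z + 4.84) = -10.033*z^5 + 17.4339*z^4 + 21.7145*z^3 + 5.5789*z^2 + 34.3725*z + 4.4044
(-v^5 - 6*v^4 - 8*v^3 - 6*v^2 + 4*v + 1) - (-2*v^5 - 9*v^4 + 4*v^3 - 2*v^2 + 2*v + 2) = v^5 + 3*v^4 - 12*v^3 - 4*v^2 + 2*v - 1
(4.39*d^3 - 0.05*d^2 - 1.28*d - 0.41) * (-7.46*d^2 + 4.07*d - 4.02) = -32.7494*d^5 + 18.2403*d^4 - 8.30249999999999*d^3 - 1.95*d^2 + 3.4769*d + 1.6482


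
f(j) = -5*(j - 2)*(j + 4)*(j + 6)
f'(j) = -5*(j - 2)*(j + 4) - 5*(j - 2)*(j + 6) - 5*(j + 4)*(j + 6)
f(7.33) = -4024.92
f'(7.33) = -1412.33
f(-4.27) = -14.64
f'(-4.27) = 48.11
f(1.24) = 144.16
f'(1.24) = -142.26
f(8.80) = -6440.96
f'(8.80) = -1885.60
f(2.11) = -27.25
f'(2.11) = -255.58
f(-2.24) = 140.29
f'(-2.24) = 83.94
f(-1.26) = 211.70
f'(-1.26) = 56.99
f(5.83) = -2226.93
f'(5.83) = -996.23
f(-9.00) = 825.00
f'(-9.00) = -515.00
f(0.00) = 240.00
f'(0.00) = -20.00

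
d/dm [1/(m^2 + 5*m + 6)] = (-2*m - 5)/(m^2 + 5*m + 6)^2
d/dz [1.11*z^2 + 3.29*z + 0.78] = 2.22*z + 3.29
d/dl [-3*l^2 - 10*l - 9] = -6*l - 10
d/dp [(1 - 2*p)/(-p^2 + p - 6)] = (-2*p^2 + 2*p + 11)/(p^4 - 2*p^3 + 13*p^2 - 12*p + 36)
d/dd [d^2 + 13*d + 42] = 2*d + 13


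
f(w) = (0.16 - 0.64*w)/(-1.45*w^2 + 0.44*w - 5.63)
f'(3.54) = -0.01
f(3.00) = 0.10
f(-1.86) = -0.12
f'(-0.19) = 0.10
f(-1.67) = -0.12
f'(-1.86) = -0.00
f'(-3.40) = -0.02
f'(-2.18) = -0.01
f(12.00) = 0.04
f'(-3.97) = -0.01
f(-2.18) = -0.12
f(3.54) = 0.09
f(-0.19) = -0.05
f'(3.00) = -0.01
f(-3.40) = -0.10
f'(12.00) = -0.00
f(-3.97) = -0.09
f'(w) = (0.16 - 0.64*w)*(2.9*w - 0.44)/(-1.45*w^2 + 0.44*w - 5.63)^2 - 0.64/(-1.45*w^2 + 0.44*w - 5.63) = (-0.928*w^2 + 0.464*w + 3.5328)/(2.1025*w^4 - 1.276*w^3 + 16.5206*w^2 - 4.9544*w + 31.6969)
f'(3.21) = -0.01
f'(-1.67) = 0.00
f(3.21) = 0.10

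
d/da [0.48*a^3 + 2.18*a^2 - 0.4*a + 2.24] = 1.44*a^2 + 4.36*a - 0.4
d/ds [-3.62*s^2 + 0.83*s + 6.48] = 0.83 - 7.24*s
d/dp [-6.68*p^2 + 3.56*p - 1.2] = 3.56 - 13.36*p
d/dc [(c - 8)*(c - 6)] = 2*c - 14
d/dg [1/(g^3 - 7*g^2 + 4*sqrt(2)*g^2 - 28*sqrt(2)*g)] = (-3*g^2 - 8*sqrt(2)*g + 14*g + 28*sqrt(2))/(g^2*(g^2 - 7*g + 4*sqrt(2)*g - 28*sqrt(2))^2)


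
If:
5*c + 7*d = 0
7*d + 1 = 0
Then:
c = 1/5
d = -1/7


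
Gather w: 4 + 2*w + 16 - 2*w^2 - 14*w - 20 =-2*w^2 - 12*w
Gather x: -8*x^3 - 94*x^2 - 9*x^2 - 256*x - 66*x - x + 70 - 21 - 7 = -8*x^3 - 103*x^2 - 323*x + 42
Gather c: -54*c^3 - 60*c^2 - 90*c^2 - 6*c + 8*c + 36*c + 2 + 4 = -54*c^3 - 150*c^2 + 38*c + 6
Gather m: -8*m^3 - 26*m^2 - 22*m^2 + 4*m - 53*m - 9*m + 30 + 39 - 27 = -8*m^3 - 48*m^2 - 58*m + 42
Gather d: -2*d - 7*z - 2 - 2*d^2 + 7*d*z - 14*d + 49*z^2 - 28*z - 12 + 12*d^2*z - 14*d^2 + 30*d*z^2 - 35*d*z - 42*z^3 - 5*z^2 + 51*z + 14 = d^2*(12*z - 16) + d*(30*z^2 - 28*z - 16) - 42*z^3 + 44*z^2 + 16*z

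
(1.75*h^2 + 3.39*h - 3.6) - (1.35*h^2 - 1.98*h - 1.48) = 0.4*h^2 + 5.37*h - 2.12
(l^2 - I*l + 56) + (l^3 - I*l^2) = l^3 + l^2 - I*l^2 - I*l + 56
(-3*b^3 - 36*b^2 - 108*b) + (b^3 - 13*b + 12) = -2*b^3 - 36*b^2 - 121*b + 12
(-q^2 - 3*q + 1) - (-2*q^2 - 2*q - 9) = q^2 - q + 10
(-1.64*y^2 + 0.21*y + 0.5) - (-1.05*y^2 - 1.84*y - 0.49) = -0.59*y^2 + 2.05*y + 0.99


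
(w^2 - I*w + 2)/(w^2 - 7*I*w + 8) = (w - 2*I)/(w - 8*I)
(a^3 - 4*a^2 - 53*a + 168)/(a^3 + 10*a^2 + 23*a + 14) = (a^2 - 11*a + 24)/(a^2 + 3*a + 2)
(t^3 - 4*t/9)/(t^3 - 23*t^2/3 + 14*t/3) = (t + 2/3)/(t - 7)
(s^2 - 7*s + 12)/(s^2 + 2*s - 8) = (s^2 - 7*s + 12)/(s^2 + 2*s - 8)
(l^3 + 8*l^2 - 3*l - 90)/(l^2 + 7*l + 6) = (l^2 + 2*l - 15)/(l + 1)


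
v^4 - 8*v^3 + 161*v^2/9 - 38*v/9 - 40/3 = (v - 4)*(v - 3)*(v - 5/3)*(v + 2/3)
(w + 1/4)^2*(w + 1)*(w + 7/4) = w^4 + 13*w^3/4 + 51*w^2/16 + 67*w/64 + 7/64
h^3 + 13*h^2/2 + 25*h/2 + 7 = (h + 1)*(h + 2)*(h + 7/2)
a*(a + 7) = a^2 + 7*a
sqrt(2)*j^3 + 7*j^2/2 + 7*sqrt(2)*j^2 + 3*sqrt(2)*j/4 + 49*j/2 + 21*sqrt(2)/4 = (j + 7)*(j + 3*sqrt(2)/2)*(sqrt(2)*j + 1/2)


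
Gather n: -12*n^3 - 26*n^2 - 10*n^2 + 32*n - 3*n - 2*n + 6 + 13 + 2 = -12*n^3 - 36*n^2 + 27*n + 21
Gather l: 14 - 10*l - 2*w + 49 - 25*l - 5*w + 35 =-35*l - 7*w + 98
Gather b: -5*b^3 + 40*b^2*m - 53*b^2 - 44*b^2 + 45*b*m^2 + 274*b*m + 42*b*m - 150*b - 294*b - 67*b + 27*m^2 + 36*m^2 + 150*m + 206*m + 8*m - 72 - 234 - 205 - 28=-5*b^3 + b^2*(40*m - 97) + b*(45*m^2 + 316*m - 511) + 63*m^2 + 364*m - 539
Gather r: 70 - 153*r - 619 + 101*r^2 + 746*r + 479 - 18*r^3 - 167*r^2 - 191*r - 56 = -18*r^3 - 66*r^2 + 402*r - 126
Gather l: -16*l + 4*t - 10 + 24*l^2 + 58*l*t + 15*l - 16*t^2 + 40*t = 24*l^2 + l*(58*t - 1) - 16*t^2 + 44*t - 10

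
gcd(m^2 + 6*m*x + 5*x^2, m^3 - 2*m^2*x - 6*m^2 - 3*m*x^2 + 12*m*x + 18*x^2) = m + x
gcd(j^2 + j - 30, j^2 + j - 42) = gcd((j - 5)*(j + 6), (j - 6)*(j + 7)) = 1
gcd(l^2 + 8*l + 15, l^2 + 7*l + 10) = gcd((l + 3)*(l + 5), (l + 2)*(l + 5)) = l + 5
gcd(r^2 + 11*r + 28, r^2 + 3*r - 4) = r + 4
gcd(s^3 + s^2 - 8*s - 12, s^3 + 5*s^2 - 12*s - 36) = s^2 - s - 6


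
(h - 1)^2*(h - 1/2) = h^3 - 5*h^2/2 + 2*h - 1/2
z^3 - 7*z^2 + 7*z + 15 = (z - 5)*(z - 3)*(z + 1)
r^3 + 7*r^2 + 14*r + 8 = (r + 1)*(r + 2)*(r + 4)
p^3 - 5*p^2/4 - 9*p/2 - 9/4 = (p - 3)*(p + 3/4)*(p + 1)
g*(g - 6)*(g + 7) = g^3 + g^2 - 42*g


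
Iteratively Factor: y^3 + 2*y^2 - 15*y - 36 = (y + 3)*(y^2 - y - 12) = (y + 3)^2*(y - 4)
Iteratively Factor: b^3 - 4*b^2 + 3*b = (b)*(b^2 - 4*b + 3) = b*(b - 3)*(b - 1)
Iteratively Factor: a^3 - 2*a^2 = (a)*(a^2 - 2*a) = a*(a - 2)*(a)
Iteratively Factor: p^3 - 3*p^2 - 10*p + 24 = (p - 4)*(p^2 + p - 6) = (p - 4)*(p - 2)*(p + 3)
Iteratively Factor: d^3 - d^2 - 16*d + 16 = (d - 1)*(d^2 - 16) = (d - 1)*(d + 4)*(d - 4)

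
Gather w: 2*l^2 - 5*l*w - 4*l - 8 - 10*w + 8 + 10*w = 2*l^2 - 5*l*w - 4*l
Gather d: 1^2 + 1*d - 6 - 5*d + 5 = -4*d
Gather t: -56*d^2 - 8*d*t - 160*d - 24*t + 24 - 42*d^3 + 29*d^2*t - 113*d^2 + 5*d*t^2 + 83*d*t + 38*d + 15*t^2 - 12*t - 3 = -42*d^3 - 169*d^2 - 122*d + t^2*(5*d + 15) + t*(29*d^2 + 75*d - 36) + 21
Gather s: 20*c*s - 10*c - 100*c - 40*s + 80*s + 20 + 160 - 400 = -110*c + s*(20*c + 40) - 220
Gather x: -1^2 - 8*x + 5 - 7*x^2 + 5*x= -7*x^2 - 3*x + 4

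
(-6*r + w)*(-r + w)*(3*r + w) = 18*r^3 - 15*r^2*w - 4*r*w^2 + w^3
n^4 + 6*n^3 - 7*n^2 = n^2*(n - 1)*(n + 7)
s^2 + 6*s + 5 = (s + 1)*(s + 5)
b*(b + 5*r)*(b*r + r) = b^3*r + 5*b^2*r^2 + b^2*r + 5*b*r^2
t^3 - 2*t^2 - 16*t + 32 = (t - 4)*(t - 2)*(t + 4)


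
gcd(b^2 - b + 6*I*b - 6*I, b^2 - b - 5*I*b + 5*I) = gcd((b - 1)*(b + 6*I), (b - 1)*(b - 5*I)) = b - 1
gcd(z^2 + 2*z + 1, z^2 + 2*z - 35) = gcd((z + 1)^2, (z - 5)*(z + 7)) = 1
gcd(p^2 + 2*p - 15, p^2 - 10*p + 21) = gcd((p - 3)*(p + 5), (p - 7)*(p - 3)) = p - 3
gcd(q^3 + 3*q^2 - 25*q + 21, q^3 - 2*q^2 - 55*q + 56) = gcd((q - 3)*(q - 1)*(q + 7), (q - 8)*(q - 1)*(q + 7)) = q^2 + 6*q - 7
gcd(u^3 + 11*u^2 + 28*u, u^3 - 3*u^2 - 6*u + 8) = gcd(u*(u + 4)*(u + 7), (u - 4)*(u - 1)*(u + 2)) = 1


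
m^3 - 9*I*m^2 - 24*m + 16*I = (m - 4*I)^2*(m - I)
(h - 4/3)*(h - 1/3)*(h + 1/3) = h^3 - 4*h^2/3 - h/9 + 4/27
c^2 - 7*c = c*(c - 7)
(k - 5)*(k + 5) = k^2 - 25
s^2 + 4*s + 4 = (s + 2)^2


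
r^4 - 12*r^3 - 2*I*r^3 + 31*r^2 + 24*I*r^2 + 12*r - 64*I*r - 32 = (r - 8)*(r - 4)*(r - I)^2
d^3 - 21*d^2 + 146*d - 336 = (d - 8)*(d - 7)*(d - 6)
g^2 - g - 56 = (g - 8)*(g + 7)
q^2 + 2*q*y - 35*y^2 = (q - 5*y)*(q + 7*y)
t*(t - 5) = t^2 - 5*t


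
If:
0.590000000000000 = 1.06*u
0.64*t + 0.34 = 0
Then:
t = -0.53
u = 0.56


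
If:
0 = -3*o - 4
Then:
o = -4/3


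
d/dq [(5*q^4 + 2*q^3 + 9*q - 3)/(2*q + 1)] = (30*q^4 + 28*q^3 + 6*q^2 + 15)/(4*q^2 + 4*q + 1)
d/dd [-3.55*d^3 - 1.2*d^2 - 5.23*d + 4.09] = -10.65*d^2 - 2.4*d - 5.23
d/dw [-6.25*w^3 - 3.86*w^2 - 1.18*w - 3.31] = -18.75*w^2 - 7.72*w - 1.18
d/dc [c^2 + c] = 2*c + 1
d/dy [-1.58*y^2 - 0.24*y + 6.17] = -3.16*y - 0.24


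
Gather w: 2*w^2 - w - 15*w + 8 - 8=2*w^2 - 16*w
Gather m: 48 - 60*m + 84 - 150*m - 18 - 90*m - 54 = 60 - 300*m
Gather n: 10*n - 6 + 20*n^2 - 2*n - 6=20*n^2 + 8*n - 12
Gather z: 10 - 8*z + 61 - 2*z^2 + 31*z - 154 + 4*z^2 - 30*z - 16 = 2*z^2 - 7*z - 99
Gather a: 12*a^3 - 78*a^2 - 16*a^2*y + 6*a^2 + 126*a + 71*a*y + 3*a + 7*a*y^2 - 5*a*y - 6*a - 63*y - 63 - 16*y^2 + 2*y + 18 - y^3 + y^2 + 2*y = 12*a^3 + a^2*(-16*y - 72) + a*(7*y^2 + 66*y + 123) - y^3 - 15*y^2 - 59*y - 45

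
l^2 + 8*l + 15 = (l + 3)*(l + 5)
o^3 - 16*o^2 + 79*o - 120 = (o - 8)*(o - 5)*(o - 3)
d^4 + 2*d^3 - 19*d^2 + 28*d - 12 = (d - 2)*(d - 1)^2*(d + 6)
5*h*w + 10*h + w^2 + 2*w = (5*h + w)*(w + 2)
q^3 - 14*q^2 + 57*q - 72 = (q - 8)*(q - 3)^2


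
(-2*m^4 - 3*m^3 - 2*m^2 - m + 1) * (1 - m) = 2*m^5 + m^4 - m^3 - m^2 - 2*m + 1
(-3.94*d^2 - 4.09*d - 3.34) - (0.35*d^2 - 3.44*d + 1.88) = -4.29*d^2 - 0.65*d - 5.22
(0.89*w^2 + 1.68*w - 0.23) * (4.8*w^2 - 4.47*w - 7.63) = 4.272*w^4 + 4.0857*w^3 - 15.4043*w^2 - 11.7903*w + 1.7549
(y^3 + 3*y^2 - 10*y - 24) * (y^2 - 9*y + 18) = y^5 - 6*y^4 - 19*y^3 + 120*y^2 + 36*y - 432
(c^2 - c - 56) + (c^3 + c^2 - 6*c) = c^3 + 2*c^2 - 7*c - 56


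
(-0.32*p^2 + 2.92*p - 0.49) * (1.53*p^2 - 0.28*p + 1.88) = -0.4896*p^4 + 4.5572*p^3 - 2.1689*p^2 + 5.6268*p - 0.9212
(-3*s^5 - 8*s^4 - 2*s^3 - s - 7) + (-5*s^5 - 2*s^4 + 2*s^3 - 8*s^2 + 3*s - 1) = -8*s^5 - 10*s^4 - 8*s^2 + 2*s - 8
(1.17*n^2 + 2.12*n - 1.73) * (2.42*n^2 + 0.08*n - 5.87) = 2.8314*n^4 + 5.224*n^3 - 10.8849*n^2 - 12.5828*n + 10.1551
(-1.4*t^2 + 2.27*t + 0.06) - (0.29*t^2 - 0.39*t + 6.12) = -1.69*t^2 + 2.66*t - 6.06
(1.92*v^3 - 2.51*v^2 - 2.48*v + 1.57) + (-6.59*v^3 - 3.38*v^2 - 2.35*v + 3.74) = -4.67*v^3 - 5.89*v^2 - 4.83*v + 5.31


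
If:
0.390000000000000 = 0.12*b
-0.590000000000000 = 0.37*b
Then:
No Solution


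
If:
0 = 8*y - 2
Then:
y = 1/4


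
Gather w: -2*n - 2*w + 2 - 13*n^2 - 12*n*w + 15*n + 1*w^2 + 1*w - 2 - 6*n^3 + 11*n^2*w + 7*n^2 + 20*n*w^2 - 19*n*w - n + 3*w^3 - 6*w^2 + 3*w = -6*n^3 - 6*n^2 + 12*n + 3*w^3 + w^2*(20*n - 5) + w*(11*n^2 - 31*n + 2)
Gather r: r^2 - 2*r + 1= r^2 - 2*r + 1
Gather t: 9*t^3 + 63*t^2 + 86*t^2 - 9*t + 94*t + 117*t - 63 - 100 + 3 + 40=9*t^3 + 149*t^2 + 202*t - 120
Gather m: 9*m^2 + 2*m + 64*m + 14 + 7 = 9*m^2 + 66*m + 21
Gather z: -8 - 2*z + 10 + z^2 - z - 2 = z^2 - 3*z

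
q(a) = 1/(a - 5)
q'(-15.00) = 0.00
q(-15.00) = -0.05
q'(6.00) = -1.00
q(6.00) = 1.00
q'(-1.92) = -0.02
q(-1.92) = -0.14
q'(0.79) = -0.06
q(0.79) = -0.24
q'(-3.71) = -0.01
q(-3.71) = -0.11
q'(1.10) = -0.07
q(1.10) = -0.26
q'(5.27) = -13.72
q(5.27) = 3.70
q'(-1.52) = -0.02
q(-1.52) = -0.15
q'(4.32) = -2.16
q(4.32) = -1.47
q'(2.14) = -0.12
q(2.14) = -0.35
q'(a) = -1/(a - 5)^2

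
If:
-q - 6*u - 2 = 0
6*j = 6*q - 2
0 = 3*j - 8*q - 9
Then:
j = -7/3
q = -2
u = 0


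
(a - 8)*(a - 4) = a^2 - 12*a + 32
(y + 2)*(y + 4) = y^2 + 6*y + 8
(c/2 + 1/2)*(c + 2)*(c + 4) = c^3/2 + 7*c^2/2 + 7*c + 4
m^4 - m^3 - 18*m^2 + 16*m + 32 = (m - 4)*(m - 2)*(m + 1)*(m + 4)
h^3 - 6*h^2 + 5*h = h*(h - 5)*(h - 1)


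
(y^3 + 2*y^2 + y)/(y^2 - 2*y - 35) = y*(y^2 + 2*y + 1)/(y^2 - 2*y - 35)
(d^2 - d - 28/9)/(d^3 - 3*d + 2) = (d^2 - d - 28/9)/(d^3 - 3*d + 2)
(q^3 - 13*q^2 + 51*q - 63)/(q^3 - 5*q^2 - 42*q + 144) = (q^2 - 10*q + 21)/(q^2 - 2*q - 48)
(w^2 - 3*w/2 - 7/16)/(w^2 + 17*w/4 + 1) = (w - 7/4)/(w + 4)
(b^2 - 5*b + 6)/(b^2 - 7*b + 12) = (b - 2)/(b - 4)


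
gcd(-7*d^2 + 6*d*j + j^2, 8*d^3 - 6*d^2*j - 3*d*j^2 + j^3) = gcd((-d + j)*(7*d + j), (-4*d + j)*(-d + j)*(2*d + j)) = d - j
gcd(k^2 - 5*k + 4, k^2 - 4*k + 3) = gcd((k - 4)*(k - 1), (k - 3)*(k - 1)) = k - 1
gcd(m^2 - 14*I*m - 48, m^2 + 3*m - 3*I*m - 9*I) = 1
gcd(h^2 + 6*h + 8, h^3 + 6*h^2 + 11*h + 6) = h + 2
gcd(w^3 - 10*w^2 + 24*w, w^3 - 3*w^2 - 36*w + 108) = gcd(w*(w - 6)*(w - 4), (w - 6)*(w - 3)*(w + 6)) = w - 6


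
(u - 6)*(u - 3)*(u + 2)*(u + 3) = u^4 - 4*u^3 - 21*u^2 + 36*u + 108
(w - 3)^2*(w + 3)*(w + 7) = w^4 + 4*w^3 - 30*w^2 - 36*w + 189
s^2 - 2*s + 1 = (s - 1)^2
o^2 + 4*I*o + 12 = (o - 2*I)*(o + 6*I)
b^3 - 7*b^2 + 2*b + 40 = (b - 5)*(b - 4)*(b + 2)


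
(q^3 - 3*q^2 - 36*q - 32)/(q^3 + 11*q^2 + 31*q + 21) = (q^2 - 4*q - 32)/(q^2 + 10*q + 21)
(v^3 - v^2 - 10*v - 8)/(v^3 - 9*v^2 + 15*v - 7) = (v^3 - v^2 - 10*v - 8)/(v^3 - 9*v^2 + 15*v - 7)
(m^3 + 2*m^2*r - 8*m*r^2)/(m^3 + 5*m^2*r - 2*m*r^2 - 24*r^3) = m/(m + 3*r)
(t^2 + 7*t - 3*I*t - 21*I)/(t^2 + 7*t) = (t - 3*I)/t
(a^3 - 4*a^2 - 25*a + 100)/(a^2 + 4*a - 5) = (a^2 - 9*a + 20)/(a - 1)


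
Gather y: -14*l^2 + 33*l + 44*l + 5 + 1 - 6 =-14*l^2 + 77*l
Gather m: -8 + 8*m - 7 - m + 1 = 7*m - 14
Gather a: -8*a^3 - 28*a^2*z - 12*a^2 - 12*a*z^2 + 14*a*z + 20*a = -8*a^3 + a^2*(-28*z - 12) + a*(-12*z^2 + 14*z + 20)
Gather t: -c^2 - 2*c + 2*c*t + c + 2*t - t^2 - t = -c^2 - c - t^2 + t*(2*c + 1)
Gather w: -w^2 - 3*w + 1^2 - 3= -w^2 - 3*w - 2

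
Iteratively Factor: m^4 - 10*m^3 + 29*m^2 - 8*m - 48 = (m - 4)*(m^3 - 6*m^2 + 5*m + 12) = (m - 4)^2*(m^2 - 2*m - 3) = (m - 4)^2*(m + 1)*(m - 3)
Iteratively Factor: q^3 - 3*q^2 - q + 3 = (q + 1)*(q^2 - 4*q + 3) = (q - 3)*(q + 1)*(q - 1)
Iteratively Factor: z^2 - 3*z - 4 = (z - 4)*(z + 1)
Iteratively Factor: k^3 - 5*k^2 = (k)*(k^2 - 5*k) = k*(k - 5)*(k)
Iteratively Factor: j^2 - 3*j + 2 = (j - 2)*(j - 1)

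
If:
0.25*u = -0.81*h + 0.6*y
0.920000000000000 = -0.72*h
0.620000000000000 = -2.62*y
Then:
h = -1.28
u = 3.57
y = -0.24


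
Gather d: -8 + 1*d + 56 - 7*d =48 - 6*d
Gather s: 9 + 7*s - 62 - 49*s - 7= -42*s - 60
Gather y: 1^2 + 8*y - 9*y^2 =-9*y^2 + 8*y + 1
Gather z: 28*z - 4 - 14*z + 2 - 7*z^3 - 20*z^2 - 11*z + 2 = -7*z^3 - 20*z^2 + 3*z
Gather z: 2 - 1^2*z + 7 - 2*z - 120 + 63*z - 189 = 60*z - 300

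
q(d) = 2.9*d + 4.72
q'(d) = 2.90000000000000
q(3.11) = 13.74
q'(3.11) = 2.90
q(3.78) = 15.68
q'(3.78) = 2.90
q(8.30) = 28.79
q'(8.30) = 2.90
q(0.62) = 6.52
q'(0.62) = 2.90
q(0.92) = 7.39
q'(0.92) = 2.90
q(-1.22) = 1.18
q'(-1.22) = 2.90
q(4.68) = 18.29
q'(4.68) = 2.90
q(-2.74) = -3.23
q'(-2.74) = 2.90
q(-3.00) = -3.98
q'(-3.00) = 2.90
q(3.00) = 13.42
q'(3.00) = 2.90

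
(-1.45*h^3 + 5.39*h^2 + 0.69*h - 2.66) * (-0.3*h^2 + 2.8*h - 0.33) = 0.435*h^5 - 5.677*h^4 + 15.3635*h^3 + 0.9513*h^2 - 7.6757*h + 0.8778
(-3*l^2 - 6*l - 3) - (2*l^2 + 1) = -5*l^2 - 6*l - 4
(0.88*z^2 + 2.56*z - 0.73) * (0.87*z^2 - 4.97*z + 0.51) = 0.7656*z^4 - 2.1464*z^3 - 12.9095*z^2 + 4.9337*z - 0.3723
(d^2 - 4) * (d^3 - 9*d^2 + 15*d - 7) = d^5 - 9*d^4 + 11*d^3 + 29*d^2 - 60*d + 28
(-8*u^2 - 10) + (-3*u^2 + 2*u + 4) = -11*u^2 + 2*u - 6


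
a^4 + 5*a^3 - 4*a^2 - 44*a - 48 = (a - 3)*(a + 2)^2*(a + 4)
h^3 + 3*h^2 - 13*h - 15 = (h - 3)*(h + 1)*(h + 5)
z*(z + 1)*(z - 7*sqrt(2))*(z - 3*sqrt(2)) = z^4 - 10*sqrt(2)*z^3 + z^3 - 10*sqrt(2)*z^2 + 42*z^2 + 42*z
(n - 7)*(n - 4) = n^2 - 11*n + 28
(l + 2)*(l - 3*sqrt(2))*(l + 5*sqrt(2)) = l^3 + 2*l^2 + 2*sqrt(2)*l^2 - 30*l + 4*sqrt(2)*l - 60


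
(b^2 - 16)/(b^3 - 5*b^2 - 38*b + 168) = (b + 4)/(b^2 - b - 42)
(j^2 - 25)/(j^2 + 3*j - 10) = (j - 5)/(j - 2)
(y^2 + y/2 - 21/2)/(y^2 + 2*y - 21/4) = 2*(y - 3)/(2*y - 3)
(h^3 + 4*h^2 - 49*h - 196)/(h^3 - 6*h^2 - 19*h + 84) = (h + 7)/(h - 3)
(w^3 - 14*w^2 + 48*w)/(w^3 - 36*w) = (w - 8)/(w + 6)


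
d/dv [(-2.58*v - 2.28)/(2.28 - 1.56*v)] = (21.521376 - 14.725152*v)/(1.56*v - 2.28)^3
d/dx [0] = 0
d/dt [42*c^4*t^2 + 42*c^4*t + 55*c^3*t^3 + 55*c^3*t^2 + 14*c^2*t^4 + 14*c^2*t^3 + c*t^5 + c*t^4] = c*(84*c^3*t + 42*c^3 + 165*c^2*t^2 + 110*c^2*t + 56*c*t^3 + 42*c*t^2 + 5*t^4 + 4*t^3)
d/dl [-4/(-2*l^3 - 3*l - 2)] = 12*(-2*l^2 - 1)/(2*l^3 + 3*l + 2)^2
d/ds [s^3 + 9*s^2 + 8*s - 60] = 3*s^2 + 18*s + 8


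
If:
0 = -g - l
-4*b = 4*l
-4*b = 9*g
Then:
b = 0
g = 0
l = 0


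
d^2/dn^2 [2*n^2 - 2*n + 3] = 4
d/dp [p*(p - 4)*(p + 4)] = 3*p^2 - 16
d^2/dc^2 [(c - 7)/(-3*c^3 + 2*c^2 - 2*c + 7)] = 2*(-(c - 7)*(9*c^2 - 4*c + 2)^2 + (9*c^2 - 4*c + (c - 7)*(9*c - 2) + 2)*(3*c^3 - 2*c^2 + 2*c - 7))/(3*c^3 - 2*c^2 + 2*c - 7)^3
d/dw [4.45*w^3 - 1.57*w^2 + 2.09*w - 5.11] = 13.35*w^2 - 3.14*w + 2.09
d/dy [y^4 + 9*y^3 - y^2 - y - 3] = 4*y^3 + 27*y^2 - 2*y - 1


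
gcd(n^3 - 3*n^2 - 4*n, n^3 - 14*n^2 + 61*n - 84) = n - 4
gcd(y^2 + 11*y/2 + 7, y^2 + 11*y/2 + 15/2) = 1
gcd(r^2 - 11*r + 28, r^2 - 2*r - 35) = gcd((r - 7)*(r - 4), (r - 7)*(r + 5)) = r - 7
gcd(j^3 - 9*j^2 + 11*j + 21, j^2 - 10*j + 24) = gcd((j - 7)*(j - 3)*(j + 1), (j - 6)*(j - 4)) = 1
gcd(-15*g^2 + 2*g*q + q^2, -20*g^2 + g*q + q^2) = 5*g + q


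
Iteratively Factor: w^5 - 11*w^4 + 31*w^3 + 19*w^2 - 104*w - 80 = (w - 5)*(w^4 - 6*w^3 + w^2 + 24*w + 16) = (w - 5)*(w + 1)*(w^3 - 7*w^2 + 8*w + 16) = (w - 5)*(w - 4)*(w + 1)*(w^2 - 3*w - 4) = (w - 5)*(w - 4)^2*(w + 1)*(w + 1)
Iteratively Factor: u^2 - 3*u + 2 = (u - 2)*(u - 1)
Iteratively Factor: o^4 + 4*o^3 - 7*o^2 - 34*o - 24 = (o + 1)*(o^3 + 3*o^2 - 10*o - 24) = (o + 1)*(o + 2)*(o^2 + o - 12) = (o + 1)*(o + 2)*(o + 4)*(o - 3)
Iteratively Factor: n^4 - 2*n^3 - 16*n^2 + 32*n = (n - 4)*(n^3 + 2*n^2 - 8*n) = (n - 4)*(n + 4)*(n^2 - 2*n) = n*(n - 4)*(n + 4)*(n - 2)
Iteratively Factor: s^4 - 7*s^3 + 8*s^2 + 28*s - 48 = (s + 2)*(s^3 - 9*s^2 + 26*s - 24) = (s - 3)*(s + 2)*(s^2 - 6*s + 8) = (s - 4)*(s - 3)*(s + 2)*(s - 2)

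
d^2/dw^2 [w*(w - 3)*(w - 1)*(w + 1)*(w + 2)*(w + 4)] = 30*w^4 + 60*w^3 - 132*w^2 - 162*w + 20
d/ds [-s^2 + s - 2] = 1 - 2*s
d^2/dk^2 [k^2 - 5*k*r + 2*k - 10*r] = 2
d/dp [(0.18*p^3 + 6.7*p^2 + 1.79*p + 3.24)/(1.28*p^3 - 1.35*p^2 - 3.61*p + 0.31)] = (1.11022302462516e-16*p^5 - 8.819*p^4 - 5.882*p^3 - 34.0447*p^2 + 12.902*p + 12.2513)/(1.6384*p^6 - 3.456*p^5 - 7.4191*p^4 + 10.5406*p^3 + 12.1951*p^2 - 2.2382*p + 0.0961)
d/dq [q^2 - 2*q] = 2*q - 2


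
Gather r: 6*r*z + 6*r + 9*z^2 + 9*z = r*(6*z + 6) + 9*z^2 + 9*z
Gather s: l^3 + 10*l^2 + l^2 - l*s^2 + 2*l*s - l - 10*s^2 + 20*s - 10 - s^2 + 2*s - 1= l^3 + 11*l^2 - l + s^2*(-l - 11) + s*(2*l + 22) - 11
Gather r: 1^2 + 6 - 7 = 0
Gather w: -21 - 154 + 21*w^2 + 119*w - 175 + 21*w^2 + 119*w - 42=42*w^2 + 238*w - 392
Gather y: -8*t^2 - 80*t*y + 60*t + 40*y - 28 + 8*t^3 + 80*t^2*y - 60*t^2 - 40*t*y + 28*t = 8*t^3 - 68*t^2 + 88*t + y*(80*t^2 - 120*t + 40) - 28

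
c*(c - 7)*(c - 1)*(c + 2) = c^4 - 6*c^3 - 9*c^2 + 14*c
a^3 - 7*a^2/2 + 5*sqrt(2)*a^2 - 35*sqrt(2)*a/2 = a*(a - 7/2)*(a + 5*sqrt(2))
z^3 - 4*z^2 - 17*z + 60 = (z - 5)*(z - 3)*(z + 4)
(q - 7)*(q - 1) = q^2 - 8*q + 7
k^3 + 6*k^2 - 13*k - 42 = (k - 3)*(k + 2)*(k + 7)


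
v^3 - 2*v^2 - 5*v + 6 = (v - 3)*(v - 1)*(v + 2)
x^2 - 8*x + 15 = (x - 5)*(x - 3)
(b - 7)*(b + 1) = b^2 - 6*b - 7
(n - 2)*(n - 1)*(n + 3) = n^3 - 7*n + 6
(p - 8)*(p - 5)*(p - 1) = p^3 - 14*p^2 + 53*p - 40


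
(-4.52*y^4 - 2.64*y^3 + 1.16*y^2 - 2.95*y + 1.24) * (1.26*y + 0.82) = -5.6952*y^5 - 7.0328*y^4 - 0.7032*y^3 - 2.7658*y^2 - 0.8566*y + 1.0168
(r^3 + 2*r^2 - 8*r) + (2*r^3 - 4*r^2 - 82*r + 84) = 3*r^3 - 2*r^2 - 90*r + 84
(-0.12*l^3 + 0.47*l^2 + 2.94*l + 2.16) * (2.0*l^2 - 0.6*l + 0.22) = -0.24*l^5 + 1.012*l^4 + 5.5716*l^3 + 2.6594*l^2 - 0.6492*l + 0.4752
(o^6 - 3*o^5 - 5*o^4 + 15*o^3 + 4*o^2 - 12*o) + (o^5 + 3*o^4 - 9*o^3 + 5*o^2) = o^6 - 2*o^5 - 2*o^4 + 6*o^3 + 9*o^2 - 12*o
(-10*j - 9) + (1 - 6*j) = -16*j - 8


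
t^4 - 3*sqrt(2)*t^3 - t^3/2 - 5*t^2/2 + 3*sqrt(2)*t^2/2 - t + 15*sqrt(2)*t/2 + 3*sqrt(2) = (t - 2)*(t + 1/2)*(t + 1)*(t - 3*sqrt(2))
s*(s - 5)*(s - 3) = s^3 - 8*s^2 + 15*s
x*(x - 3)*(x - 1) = x^3 - 4*x^2 + 3*x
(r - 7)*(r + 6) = r^2 - r - 42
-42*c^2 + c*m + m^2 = (-6*c + m)*(7*c + m)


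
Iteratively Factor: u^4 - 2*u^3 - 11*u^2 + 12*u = (u)*(u^3 - 2*u^2 - 11*u + 12) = u*(u + 3)*(u^2 - 5*u + 4) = u*(u - 4)*(u + 3)*(u - 1)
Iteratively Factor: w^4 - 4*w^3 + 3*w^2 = (w)*(w^3 - 4*w^2 + 3*w) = w*(w - 1)*(w^2 - 3*w) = w*(w - 3)*(w - 1)*(w)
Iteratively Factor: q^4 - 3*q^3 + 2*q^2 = (q - 1)*(q^3 - 2*q^2) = (q - 2)*(q - 1)*(q^2) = q*(q - 2)*(q - 1)*(q)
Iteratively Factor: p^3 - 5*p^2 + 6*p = (p - 2)*(p^2 - 3*p) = p*(p - 2)*(p - 3)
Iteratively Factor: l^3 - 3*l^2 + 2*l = (l - 1)*(l^2 - 2*l) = l*(l - 1)*(l - 2)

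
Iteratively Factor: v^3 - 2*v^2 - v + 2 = (v - 1)*(v^2 - v - 2) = (v - 2)*(v - 1)*(v + 1)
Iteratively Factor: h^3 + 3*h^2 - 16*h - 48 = (h + 4)*(h^2 - h - 12) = (h + 3)*(h + 4)*(h - 4)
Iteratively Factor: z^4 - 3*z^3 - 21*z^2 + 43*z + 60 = (z - 3)*(z^3 - 21*z - 20) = (z - 3)*(z + 1)*(z^2 - z - 20) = (z - 5)*(z - 3)*(z + 1)*(z + 4)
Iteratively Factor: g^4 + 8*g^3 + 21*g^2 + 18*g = (g + 3)*(g^3 + 5*g^2 + 6*g) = (g + 2)*(g + 3)*(g^2 + 3*g) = (g + 2)*(g + 3)^2*(g)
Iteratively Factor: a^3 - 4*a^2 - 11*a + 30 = (a + 3)*(a^2 - 7*a + 10) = (a - 2)*(a + 3)*(a - 5)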